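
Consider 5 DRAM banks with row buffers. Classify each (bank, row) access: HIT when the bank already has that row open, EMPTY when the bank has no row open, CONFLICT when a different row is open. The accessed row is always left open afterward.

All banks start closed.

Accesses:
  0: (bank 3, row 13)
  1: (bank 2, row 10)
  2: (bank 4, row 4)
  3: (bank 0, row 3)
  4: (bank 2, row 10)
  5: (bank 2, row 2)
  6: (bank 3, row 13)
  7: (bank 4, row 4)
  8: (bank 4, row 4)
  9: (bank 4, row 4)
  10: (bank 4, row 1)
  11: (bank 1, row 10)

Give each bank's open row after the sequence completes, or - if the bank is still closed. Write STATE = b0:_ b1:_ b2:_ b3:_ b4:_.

#0 (3,13) E
#1 (2,10) E
#2 (4,4) E
#3 (0,3) E
#4 (2,10) H  (was 10)
#5 (2,2) C  (was 10)
#6 (3,13) H  (was 13)
#7 (4,4) H  (was 4)
#8 (4,4) H  (was 4)
#9 (4,4) H  (was 4)
#10 (4,1) C  (was 4)
#11 (1,10) E

STATE = b0:3 b1:10 b2:2 b3:13 b4:1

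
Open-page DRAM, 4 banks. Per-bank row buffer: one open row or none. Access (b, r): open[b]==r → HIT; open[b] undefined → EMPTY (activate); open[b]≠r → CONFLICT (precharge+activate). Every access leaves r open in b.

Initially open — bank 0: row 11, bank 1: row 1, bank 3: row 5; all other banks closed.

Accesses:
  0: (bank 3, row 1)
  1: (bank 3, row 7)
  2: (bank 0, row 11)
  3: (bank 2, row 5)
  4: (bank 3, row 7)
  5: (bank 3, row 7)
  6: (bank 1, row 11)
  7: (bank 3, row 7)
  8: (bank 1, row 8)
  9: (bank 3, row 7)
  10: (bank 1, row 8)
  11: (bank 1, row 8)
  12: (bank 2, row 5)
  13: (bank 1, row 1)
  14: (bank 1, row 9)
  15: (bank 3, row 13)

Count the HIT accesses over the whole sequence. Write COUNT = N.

COUNT = 8

#0 (3,1) C  (was 5)
#1 (3,7) C  (was 1)
#2 (0,11) H  (was 11)
#3 (2,5) E
#4 (3,7) H  (was 7)
#5 (3,7) H  (was 7)
#6 (1,11) C  (was 1)
#7 (3,7) H  (was 7)
#8 (1,8) C  (was 11)
#9 (3,7) H  (was 7)
#10 (1,8) H  (was 8)
#11 (1,8) H  (was 8)
#12 (2,5) H  (was 5)
#13 (1,1) C  (was 8)
#14 (1,9) C  (was 1)
#15 (3,13) C  (was 7)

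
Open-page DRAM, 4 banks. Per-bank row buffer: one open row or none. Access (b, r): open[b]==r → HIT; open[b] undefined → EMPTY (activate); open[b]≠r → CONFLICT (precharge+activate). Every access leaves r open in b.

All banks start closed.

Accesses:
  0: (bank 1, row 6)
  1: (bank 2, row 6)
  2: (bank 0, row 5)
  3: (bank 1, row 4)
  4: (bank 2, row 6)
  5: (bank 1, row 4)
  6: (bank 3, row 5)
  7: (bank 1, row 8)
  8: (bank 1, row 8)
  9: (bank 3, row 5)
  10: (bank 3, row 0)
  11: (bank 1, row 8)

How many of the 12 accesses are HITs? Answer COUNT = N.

0: bank 1 row 6 — prev None → EMPTY
1: bank 2 row 6 — prev None → EMPTY
2: bank 0 row 5 — prev None → EMPTY
3: bank 1 row 4 — prev 6 → CONFLICT
4: bank 2 row 6 — prev 6 → HIT
5: bank 1 row 4 — prev 4 → HIT
6: bank 3 row 5 — prev None → EMPTY
7: bank 1 row 8 — prev 4 → CONFLICT
8: bank 1 row 8 — prev 8 → HIT
9: bank 3 row 5 — prev 5 → HIT
10: bank 3 row 0 — prev 5 → CONFLICT
11: bank 1 row 8 — prev 8 → HIT

COUNT = 5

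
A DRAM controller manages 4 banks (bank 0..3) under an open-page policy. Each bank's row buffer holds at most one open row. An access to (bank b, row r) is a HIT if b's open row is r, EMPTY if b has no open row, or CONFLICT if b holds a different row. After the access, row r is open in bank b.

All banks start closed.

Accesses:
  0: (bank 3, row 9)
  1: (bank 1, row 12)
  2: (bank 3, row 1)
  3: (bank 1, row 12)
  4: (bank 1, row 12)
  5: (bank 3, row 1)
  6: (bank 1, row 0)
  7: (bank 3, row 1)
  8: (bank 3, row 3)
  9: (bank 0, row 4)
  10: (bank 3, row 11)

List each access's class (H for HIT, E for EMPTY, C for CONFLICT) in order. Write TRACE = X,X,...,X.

TRACE = E,E,C,H,H,H,C,H,C,E,C

0: bank 3 row 9 — prev None → EMPTY
1: bank 1 row 12 — prev None → EMPTY
2: bank 3 row 1 — prev 9 → CONFLICT
3: bank 1 row 12 — prev 12 → HIT
4: bank 1 row 12 — prev 12 → HIT
5: bank 3 row 1 — prev 1 → HIT
6: bank 1 row 0 — prev 12 → CONFLICT
7: bank 3 row 1 — prev 1 → HIT
8: bank 3 row 3 — prev 1 → CONFLICT
9: bank 0 row 4 — prev None → EMPTY
10: bank 3 row 11 — prev 3 → CONFLICT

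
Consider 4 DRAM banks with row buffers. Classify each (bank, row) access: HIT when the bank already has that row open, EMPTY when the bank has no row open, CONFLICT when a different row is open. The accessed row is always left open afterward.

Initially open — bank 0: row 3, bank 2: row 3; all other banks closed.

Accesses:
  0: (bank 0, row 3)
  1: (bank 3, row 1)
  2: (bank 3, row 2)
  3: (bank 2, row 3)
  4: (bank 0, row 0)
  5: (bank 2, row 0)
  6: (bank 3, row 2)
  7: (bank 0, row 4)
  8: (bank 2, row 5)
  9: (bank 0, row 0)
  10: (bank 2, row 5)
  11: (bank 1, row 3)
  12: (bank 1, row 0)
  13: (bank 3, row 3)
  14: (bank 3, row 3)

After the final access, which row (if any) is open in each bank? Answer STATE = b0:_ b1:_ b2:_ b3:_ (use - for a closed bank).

STATE = b0:0 b1:0 b2:5 b3:3

  [0] b0 r3: had r3 ⇒ H
  [1] b3 r1: no row ⇒ E
  [2] b3 r2: had r1 ⇒ C
  [3] b2 r3: had r3 ⇒ H
  [4] b0 r0: had r3 ⇒ C
  [5] b2 r0: had r3 ⇒ C
  [6] b3 r2: had r2 ⇒ H
  [7] b0 r4: had r0 ⇒ C
  [8] b2 r5: had r0 ⇒ C
  [9] b0 r0: had r4 ⇒ C
  [10] b2 r5: had r5 ⇒ H
  [11] b1 r3: no row ⇒ E
  [12] b1 r0: had r3 ⇒ C
  [13] b3 r3: had r2 ⇒ C
  [14] b3 r3: had r3 ⇒ H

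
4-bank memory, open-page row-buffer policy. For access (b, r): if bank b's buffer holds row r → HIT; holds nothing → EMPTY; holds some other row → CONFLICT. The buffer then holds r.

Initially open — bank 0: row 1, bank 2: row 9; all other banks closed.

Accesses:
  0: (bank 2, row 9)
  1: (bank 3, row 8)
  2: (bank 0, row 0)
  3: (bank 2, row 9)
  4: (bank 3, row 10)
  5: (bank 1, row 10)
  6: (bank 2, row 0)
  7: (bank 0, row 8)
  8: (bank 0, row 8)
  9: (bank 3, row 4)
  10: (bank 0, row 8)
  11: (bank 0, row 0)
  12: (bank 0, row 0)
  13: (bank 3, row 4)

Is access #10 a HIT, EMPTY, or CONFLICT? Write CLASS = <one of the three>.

0: bank 2 row 9 — prev 9 → HIT
1: bank 3 row 8 — prev None → EMPTY
2: bank 0 row 0 — prev 1 → CONFLICT
3: bank 2 row 9 — prev 9 → HIT
4: bank 3 row 10 — prev 8 → CONFLICT
5: bank 1 row 10 — prev None → EMPTY
6: bank 2 row 0 — prev 9 → CONFLICT
7: bank 0 row 8 — prev 0 → CONFLICT
8: bank 0 row 8 — prev 8 → HIT
9: bank 3 row 4 — prev 10 → CONFLICT
10: bank 0 row 8 — prev 8 → HIT
11: bank 0 row 0 — prev 8 → CONFLICT
12: bank 0 row 0 — prev 0 → HIT
13: bank 3 row 4 — prev 4 → HIT

CLASS = HIT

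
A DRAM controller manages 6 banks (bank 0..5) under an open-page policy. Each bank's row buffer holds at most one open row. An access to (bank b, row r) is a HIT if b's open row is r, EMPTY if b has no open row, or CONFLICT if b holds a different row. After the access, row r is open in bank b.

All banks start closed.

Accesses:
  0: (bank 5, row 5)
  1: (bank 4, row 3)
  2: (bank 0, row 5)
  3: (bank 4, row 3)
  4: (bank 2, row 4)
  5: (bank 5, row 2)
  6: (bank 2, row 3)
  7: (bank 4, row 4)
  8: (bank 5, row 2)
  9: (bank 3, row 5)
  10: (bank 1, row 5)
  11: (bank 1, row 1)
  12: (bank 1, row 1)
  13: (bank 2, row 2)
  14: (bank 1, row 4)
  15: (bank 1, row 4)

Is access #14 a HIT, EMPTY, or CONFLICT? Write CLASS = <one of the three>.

#0 (5,5) E
#1 (4,3) E
#2 (0,5) E
#3 (4,3) H  (was 3)
#4 (2,4) E
#5 (5,2) C  (was 5)
#6 (2,3) C  (was 4)
#7 (4,4) C  (was 3)
#8 (5,2) H  (was 2)
#9 (3,5) E
#10 (1,5) E
#11 (1,1) C  (was 5)
#12 (1,1) H  (was 1)
#13 (2,2) C  (was 3)
#14 (1,4) C  (was 1)
#15 (1,4) H  (was 4)

CLASS = CONFLICT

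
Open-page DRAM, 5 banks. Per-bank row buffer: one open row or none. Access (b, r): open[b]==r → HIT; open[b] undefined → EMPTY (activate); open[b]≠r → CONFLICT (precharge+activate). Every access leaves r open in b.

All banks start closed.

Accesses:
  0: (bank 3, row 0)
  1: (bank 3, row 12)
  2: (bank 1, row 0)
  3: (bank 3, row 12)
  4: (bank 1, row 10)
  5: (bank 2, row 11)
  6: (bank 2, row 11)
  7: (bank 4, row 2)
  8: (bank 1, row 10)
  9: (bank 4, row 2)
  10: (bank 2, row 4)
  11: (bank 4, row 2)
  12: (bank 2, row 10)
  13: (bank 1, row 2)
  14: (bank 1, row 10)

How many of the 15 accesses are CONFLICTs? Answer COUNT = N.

#0 (3,0) E
#1 (3,12) C  (was 0)
#2 (1,0) E
#3 (3,12) H  (was 12)
#4 (1,10) C  (was 0)
#5 (2,11) E
#6 (2,11) H  (was 11)
#7 (4,2) E
#8 (1,10) H  (was 10)
#9 (4,2) H  (was 2)
#10 (2,4) C  (was 11)
#11 (4,2) H  (was 2)
#12 (2,10) C  (was 4)
#13 (1,2) C  (was 10)
#14 (1,10) C  (was 2)

COUNT = 6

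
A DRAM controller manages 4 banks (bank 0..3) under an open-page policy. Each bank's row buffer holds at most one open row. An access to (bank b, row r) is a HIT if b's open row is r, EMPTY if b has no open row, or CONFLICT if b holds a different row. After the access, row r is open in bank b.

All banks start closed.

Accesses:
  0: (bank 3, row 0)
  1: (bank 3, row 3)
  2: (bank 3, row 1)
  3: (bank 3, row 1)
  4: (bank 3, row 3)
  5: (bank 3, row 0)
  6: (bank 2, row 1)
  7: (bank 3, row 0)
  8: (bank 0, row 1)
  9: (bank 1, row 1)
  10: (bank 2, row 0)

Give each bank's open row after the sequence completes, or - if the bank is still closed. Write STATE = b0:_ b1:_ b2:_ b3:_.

0: bank 3 row 0 — prev None → EMPTY
1: bank 3 row 3 — prev 0 → CONFLICT
2: bank 3 row 1 — prev 3 → CONFLICT
3: bank 3 row 1 — prev 1 → HIT
4: bank 3 row 3 — prev 1 → CONFLICT
5: bank 3 row 0 — prev 3 → CONFLICT
6: bank 2 row 1 — prev None → EMPTY
7: bank 3 row 0 — prev 0 → HIT
8: bank 0 row 1 — prev None → EMPTY
9: bank 1 row 1 — prev None → EMPTY
10: bank 2 row 0 — prev 1 → CONFLICT

STATE = b0:1 b1:1 b2:0 b3:0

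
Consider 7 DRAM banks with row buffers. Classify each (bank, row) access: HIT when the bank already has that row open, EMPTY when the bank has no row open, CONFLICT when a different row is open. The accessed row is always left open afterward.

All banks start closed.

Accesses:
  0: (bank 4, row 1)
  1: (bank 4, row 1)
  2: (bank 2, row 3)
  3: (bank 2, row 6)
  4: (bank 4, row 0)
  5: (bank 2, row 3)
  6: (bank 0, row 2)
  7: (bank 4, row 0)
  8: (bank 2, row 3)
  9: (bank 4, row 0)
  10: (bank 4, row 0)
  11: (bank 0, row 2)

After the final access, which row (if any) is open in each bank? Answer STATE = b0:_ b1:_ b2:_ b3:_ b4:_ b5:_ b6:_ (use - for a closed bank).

step 0: bank4 None->1 [EMPTY]
step 1: bank4 1->1 [HIT]
step 2: bank2 None->3 [EMPTY]
step 3: bank2 3->6 [CONFLICT]
step 4: bank4 1->0 [CONFLICT]
step 5: bank2 6->3 [CONFLICT]
step 6: bank0 None->2 [EMPTY]
step 7: bank4 0->0 [HIT]
step 8: bank2 3->3 [HIT]
step 9: bank4 0->0 [HIT]
step 10: bank4 0->0 [HIT]
step 11: bank0 2->2 [HIT]

STATE = b0:2 b1:- b2:3 b3:- b4:0 b5:- b6:-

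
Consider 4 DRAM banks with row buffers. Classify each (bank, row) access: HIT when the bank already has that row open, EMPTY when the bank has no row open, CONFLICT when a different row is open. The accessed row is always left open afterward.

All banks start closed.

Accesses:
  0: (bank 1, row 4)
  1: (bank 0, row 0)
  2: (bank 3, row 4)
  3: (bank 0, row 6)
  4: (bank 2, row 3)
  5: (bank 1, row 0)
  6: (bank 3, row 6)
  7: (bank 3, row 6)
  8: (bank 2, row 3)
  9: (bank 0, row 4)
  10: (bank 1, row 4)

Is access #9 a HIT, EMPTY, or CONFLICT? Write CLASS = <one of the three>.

CLASS = CONFLICT

  [0] b1 r4: no row ⇒ E
  [1] b0 r0: no row ⇒ E
  [2] b3 r4: no row ⇒ E
  [3] b0 r6: had r0 ⇒ C
  [4] b2 r3: no row ⇒ E
  [5] b1 r0: had r4 ⇒ C
  [6] b3 r6: had r4 ⇒ C
  [7] b3 r6: had r6 ⇒ H
  [8] b2 r3: had r3 ⇒ H
  [9] b0 r4: had r6 ⇒ C
  [10] b1 r4: had r0 ⇒ C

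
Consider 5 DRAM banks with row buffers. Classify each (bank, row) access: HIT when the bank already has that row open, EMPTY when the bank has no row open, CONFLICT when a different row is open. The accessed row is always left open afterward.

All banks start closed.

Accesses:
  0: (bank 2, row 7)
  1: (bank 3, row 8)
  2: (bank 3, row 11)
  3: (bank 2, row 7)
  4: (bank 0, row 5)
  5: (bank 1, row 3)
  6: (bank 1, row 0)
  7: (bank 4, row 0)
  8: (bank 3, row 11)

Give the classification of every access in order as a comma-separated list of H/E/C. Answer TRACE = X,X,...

TRACE = E,E,C,H,E,E,C,E,H

step 0: bank2 None->7 [EMPTY]
step 1: bank3 None->8 [EMPTY]
step 2: bank3 8->11 [CONFLICT]
step 3: bank2 7->7 [HIT]
step 4: bank0 None->5 [EMPTY]
step 5: bank1 None->3 [EMPTY]
step 6: bank1 3->0 [CONFLICT]
step 7: bank4 None->0 [EMPTY]
step 8: bank3 11->11 [HIT]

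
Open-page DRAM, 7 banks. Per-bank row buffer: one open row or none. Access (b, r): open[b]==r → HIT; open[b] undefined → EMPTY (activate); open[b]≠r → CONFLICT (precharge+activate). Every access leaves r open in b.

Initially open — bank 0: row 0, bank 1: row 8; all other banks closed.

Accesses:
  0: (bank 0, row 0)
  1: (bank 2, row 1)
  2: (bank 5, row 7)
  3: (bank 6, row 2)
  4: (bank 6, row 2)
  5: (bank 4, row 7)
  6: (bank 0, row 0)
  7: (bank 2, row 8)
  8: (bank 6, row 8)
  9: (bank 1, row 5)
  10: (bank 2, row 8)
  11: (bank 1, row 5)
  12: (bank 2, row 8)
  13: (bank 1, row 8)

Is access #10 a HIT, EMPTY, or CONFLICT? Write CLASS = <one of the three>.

CLASS = HIT

step 0: bank0 0->0 [HIT]
step 1: bank2 None->1 [EMPTY]
step 2: bank5 None->7 [EMPTY]
step 3: bank6 None->2 [EMPTY]
step 4: bank6 2->2 [HIT]
step 5: bank4 None->7 [EMPTY]
step 6: bank0 0->0 [HIT]
step 7: bank2 1->8 [CONFLICT]
step 8: bank6 2->8 [CONFLICT]
step 9: bank1 8->5 [CONFLICT]
step 10: bank2 8->8 [HIT]
step 11: bank1 5->5 [HIT]
step 12: bank2 8->8 [HIT]
step 13: bank1 5->8 [CONFLICT]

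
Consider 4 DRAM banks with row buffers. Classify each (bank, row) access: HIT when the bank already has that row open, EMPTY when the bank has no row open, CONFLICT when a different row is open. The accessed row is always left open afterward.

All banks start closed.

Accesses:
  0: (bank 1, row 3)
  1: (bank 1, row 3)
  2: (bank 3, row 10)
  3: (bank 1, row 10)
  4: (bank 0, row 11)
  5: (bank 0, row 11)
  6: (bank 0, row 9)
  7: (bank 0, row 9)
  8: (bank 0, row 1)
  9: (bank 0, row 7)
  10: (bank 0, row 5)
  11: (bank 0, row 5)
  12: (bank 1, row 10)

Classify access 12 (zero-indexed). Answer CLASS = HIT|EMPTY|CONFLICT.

#0 (1,3) E
#1 (1,3) H  (was 3)
#2 (3,10) E
#3 (1,10) C  (was 3)
#4 (0,11) E
#5 (0,11) H  (was 11)
#6 (0,9) C  (was 11)
#7 (0,9) H  (was 9)
#8 (0,1) C  (was 9)
#9 (0,7) C  (was 1)
#10 (0,5) C  (was 7)
#11 (0,5) H  (was 5)
#12 (1,10) H  (was 10)

CLASS = HIT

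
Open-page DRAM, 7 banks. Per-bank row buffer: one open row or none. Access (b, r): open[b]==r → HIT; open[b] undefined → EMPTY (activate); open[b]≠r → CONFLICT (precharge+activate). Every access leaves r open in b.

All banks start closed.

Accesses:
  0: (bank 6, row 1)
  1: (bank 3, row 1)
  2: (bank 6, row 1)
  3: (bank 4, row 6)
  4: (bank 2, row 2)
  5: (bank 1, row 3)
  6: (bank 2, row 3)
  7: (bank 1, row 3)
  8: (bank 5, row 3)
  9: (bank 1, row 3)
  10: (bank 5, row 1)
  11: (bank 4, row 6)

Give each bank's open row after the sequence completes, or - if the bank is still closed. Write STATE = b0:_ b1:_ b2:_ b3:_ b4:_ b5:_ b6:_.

#0 (6,1) E
#1 (3,1) E
#2 (6,1) H  (was 1)
#3 (4,6) E
#4 (2,2) E
#5 (1,3) E
#6 (2,3) C  (was 2)
#7 (1,3) H  (was 3)
#8 (5,3) E
#9 (1,3) H  (was 3)
#10 (5,1) C  (was 3)
#11 (4,6) H  (was 6)

STATE = b0:- b1:3 b2:3 b3:1 b4:6 b5:1 b6:1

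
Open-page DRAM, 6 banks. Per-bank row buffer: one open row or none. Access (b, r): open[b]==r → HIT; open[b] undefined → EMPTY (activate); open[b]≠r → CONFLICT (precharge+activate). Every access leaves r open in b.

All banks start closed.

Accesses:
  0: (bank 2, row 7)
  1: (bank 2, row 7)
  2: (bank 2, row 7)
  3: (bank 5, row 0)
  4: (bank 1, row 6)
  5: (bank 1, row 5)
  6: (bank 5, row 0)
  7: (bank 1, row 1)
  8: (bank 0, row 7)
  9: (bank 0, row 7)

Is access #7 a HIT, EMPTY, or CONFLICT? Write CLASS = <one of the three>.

  [0] b2 r7: no row ⇒ E
  [1] b2 r7: had r7 ⇒ H
  [2] b2 r7: had r7 ⇒ H
  [3] b5 r0: no row ⇒ E
  [4] b1 r6: no row ⇒ E
  [5] b1 r5: had r6 ⇒ C
  [6] b5 r0: had r0 ⇒ H
  [7] b1 r1: had r5 ⇒ C
  [8] b0 r7: no row ⇒ E
  [9] b0 r7: had r7 ⇒ H

CLASS = CONFLICT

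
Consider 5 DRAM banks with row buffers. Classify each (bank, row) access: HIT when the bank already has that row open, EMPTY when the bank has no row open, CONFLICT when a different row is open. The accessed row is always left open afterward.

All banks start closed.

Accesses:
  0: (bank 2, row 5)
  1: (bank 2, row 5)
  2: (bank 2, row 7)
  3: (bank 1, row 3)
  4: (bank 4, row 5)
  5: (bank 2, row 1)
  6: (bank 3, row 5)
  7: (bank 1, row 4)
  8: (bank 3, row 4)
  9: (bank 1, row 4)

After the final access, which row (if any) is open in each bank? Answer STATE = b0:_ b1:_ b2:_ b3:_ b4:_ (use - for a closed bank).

STATE = b0:- b1:4 b2:1 b3:4 b4:5

#0 (2,5) E
#1 (2,5) H  (was 5)
#2 (2,7) C  (was 5)
#3 (1,3) E
#4 (4,5) E
#5 (2,1) C  (was 7)
#6 (3,5) E
#7 (1,4) C  (was 3)
#8 (3,4) C  (was 5)
#9 (1,4) H  (was 4)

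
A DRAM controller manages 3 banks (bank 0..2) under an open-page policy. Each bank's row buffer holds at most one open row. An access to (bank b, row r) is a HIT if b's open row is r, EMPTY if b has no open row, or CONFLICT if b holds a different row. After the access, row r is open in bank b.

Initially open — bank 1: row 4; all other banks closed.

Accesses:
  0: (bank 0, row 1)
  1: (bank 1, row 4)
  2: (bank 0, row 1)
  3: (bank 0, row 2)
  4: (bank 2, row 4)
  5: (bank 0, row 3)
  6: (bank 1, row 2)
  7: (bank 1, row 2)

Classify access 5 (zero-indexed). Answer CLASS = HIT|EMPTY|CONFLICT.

CLASS = CONFLICT

  [0] b0 r1: no row ⇒ E
  [1] b1 r4: had r4 ⇒ H
  [2] b0 r1: had r1 ⇒ H
  [3] b0 r2: had r1 ⇒ C
  [4] b2 r4: no row ⇒ E
  [5] b0 r3: had r2 ⇒ C
  [6] b1 r2: had r4 ⇒ C
  [7] b1 r2: had r2 ⇒ H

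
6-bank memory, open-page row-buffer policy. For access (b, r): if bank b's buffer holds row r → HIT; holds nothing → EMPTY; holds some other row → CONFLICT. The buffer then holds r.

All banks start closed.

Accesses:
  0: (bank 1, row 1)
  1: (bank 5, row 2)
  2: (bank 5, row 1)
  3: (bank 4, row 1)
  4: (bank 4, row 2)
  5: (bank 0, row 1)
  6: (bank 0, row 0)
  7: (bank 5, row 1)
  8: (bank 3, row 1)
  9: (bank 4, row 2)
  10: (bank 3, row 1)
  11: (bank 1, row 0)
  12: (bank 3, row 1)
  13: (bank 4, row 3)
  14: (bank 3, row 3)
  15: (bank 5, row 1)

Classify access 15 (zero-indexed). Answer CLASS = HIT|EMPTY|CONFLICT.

0: bank 1 row 1 — prev None → EMPTY
1: bank 5 row 2 — prev None → EMPTY
2: bank 5 row 1 — prev 2 → CONFLICT
3: bank 4 row 1 — prev None → EMPTY
4: bank 4 row 2 — prev 1 → CONFLICT
5: bank 0 row 1 — prev None → EMPTY
6: bank 0 row 0 — prev 1 → CONFLICT
7: bank 5 row 1 — prev 1 → HIT
8: bank 3 row 1 — prev None → EMPTY
9: bank 4 row 2 — prev 2 → HIT
10: bank 3 row 1 — prev 1 → HIT
11: bank 1 row 0 — prev 1 → CONFLICT
12: bank 3 row 1 — prev 1 → HIT
13: bank 4 row 3 — prev 2 → CONFLICT
14: bank 3 row 3 — prev 1 → CONFLICT
15: bank 5 row 1 — prev 1 → HIT

CLASS = HIT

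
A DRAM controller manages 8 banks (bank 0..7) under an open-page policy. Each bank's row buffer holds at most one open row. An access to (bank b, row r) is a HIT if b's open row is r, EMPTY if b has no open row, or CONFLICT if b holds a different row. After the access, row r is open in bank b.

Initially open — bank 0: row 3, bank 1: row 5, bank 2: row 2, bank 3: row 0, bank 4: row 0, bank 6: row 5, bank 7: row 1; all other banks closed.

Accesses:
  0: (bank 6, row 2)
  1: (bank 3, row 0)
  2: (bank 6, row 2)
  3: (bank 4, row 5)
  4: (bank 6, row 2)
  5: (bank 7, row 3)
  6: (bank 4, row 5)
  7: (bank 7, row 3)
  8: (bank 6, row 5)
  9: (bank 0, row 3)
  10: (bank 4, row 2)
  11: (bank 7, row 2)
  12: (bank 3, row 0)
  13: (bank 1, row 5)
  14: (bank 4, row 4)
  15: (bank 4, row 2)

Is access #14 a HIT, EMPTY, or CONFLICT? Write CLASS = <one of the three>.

0: bank 6 row 2 — prev 5 → CONFLICT
1: bank 3 row 0 — prev 0 → HIT
2: bank 6 row 2 — prev 2 → HIT
3: bank 4 row 5 — prev 0 → CONFLICT
4: bank 6 row 2 — prev 2 → HIT
5: bank 7 row 3 — prev 1 → CONFLICT
6: bank 4 row 5 — prev 5 → HIT
7: bank 7 row 3 — prev 3 → HIT
8: bank 6 row 5 — prev 2 → CONFLICT
9: bank 0 row 3 — prev 3 → HIT
10: bank 4 row 2 — prev 5 → CONFLICT
11: bank 7 row 2 — prev 3 → CONFLICT
12: bank 3 row 0 — prev 0 → HIT
13: bank 1 row 5 — prev 5 → HIT
14: bank 4 row 4 — prev 2 → CONFLICT
15: bank 4 row 2 — prev 4 → CONFLICT

CLASS = CONFLICT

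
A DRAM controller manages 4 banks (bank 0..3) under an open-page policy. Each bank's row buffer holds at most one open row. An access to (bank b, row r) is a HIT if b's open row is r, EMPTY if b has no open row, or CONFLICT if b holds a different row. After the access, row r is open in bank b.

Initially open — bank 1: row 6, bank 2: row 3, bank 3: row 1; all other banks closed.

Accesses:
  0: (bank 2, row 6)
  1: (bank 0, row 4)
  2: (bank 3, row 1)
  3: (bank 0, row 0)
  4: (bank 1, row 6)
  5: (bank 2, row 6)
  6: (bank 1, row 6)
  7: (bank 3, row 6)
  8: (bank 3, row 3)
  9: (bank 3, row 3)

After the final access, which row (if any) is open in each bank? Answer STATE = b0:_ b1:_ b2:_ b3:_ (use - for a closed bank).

0: bank 2 row 6 — prev 3 → CONFLICT
1: bank 0 row 4 — prev None → EMPTY
2: bank 3 row 1 — prev 1 → HIT
3: bank 0 row 0 — prev 4 → CONFLICT
4: bank 1 row 6 — prev 6 → HIT
5: bank 2 row 6 — prev 6 → HIT
6: bank 1 row 6 — prev 6 → HIT
7: bank 3 row 6 — prev 1 → CONFLICT
8: bank 3 row 3 — prev 6 → CONFLICT
9: bank 3 row 3 — prev 3 → HIT

STATE = b0:0 b1:6 b2:6 b3:3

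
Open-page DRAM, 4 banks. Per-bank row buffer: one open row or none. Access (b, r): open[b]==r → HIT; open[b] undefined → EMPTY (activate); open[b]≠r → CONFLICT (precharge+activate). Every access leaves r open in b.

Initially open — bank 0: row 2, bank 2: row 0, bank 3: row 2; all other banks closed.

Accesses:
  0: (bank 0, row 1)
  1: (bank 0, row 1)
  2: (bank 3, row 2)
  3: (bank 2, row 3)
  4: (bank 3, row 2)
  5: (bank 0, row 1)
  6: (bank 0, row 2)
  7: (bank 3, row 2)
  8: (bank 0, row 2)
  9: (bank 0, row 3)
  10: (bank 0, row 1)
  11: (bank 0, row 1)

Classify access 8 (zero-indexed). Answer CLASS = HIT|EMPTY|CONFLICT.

CLASS = HIT

  [0] b0 r1: had r2 ⇒ C
  [1] b0 r1: had r1 ⇒ H
  [2] b3 r2: had r2 ⇒ H
  [3] b2 r3: had r0 ⇒ C
  [4] b3 r2: had r2 ⇒ H
  [5] b0 r1: had r1 ⇒ H
  [6] b0 r2: had r1 ⇒ C
  [7] b3 r2: had r2 ⇒ H
  [8] b0 r2: had r2 ⇒ H
  [9] b0 r3: had r2 ⇒ C
  [10] b0 r1: had r3 ⇒ C
  [11] b0 r1: had r1 ⇒ H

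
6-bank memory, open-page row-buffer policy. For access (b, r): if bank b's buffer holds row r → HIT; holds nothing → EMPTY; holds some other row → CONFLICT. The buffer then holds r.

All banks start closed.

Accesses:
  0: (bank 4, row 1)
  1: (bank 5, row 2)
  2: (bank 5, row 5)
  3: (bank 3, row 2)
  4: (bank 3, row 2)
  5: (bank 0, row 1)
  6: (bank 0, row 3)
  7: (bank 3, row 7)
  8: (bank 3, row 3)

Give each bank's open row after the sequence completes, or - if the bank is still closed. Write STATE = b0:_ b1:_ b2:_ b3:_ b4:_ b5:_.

STATE = b0:3 b1:- b2:- b3:3 b4:1 b5:5

  [0] b4 r1: no row ⇒ E
  [1] b5 r2: no row ⇒ E
  [2] b5 r5: had r2 ⇒ C
  [3] b3 r2: no row ⇒ E
  [4] b3 r2: had r2 ⇒ H
  [5] b0 r1: no row ⇒ E
  [6] b0 r3: had r1 ⇒ C
  [7] b3 r7: had r2 ⇒ C
  [8] b3 r3: had r7 ⇒ C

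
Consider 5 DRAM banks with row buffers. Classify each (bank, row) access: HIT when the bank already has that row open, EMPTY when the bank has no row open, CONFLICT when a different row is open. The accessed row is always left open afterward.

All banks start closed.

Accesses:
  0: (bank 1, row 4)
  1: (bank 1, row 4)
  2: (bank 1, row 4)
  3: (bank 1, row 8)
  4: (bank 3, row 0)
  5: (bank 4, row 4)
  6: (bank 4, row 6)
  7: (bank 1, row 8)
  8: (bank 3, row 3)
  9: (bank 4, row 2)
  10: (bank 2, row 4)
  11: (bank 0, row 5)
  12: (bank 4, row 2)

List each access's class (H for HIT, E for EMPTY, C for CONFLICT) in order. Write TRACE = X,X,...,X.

TRACE = E,H,H,C,E,E,C,H,C,C,E,E,H

#0 (1,4) E
#1 (1,4) H  (was 4)
#2 (1,4) H  (was 4)
#3 (1,8) C  (was 4)
#4 (3,0) E
#5 (4,4) E
#6 (4,6) C  (was 4)
#7 (1,8) H  (was 8)
#8 (3,3) C  (was 0)
#9 (4,2) C  (was 6)
#10 (2,4) E
#11 (0,5) E
#12 (4,2) H  (was 2)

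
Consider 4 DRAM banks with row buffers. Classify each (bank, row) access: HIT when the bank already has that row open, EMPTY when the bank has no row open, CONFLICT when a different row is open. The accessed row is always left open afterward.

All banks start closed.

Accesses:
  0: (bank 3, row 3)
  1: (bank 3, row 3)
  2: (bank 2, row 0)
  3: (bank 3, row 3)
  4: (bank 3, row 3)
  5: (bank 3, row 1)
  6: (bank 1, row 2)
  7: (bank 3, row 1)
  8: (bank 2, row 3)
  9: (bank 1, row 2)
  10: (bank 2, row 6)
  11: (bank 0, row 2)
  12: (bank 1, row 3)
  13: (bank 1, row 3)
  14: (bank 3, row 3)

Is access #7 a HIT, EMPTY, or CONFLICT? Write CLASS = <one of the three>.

  [0] b3 r3: no row ⇒ E
  [1] b3 r3: had r3 ⇒ H
  [2] b2 r0: no row ⇒ E
  [3] b3 r3: had r3 ⇒ H
  [4] b3 r3: had r3 ⇒ H
  [5] b3 r1: had r3 ⇒ C
  [6] b1 r2: no row ⇒ E
  [7] b3 r1: had r1 ⇒ H
  [8] b2 r3: had r0 ⇒ C
  [9] b1 r2: had r2 ⇒ H
  [10] b2 r6: had r3 ⇒ C
  [11] b0 r2: no row ⇒ E
  [12] b1 r3: had r2 ⇒ C
  [13] b1 r3: had r3 ⇒ H
  [14] b3 r3: had r1 ⇒ C

CLASS = HIT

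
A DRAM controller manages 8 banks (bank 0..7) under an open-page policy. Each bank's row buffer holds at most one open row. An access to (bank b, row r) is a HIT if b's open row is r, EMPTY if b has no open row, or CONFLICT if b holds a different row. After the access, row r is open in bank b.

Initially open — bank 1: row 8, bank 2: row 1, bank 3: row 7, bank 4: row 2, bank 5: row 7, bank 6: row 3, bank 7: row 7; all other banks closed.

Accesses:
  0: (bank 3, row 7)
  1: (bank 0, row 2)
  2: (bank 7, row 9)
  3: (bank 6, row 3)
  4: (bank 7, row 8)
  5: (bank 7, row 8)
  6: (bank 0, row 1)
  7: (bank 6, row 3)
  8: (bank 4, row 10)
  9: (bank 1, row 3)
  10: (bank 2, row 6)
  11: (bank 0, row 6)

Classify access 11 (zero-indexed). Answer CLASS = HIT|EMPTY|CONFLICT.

CLASS = CONFLICT

step 0: bank3 7->7 [HIT]
step 1: bank0 None->2 [EMPTY]
step 2: bank7 7->9 [CONFLICT]
step 3: bank6 3->3 [HIT]
step 4: bank7 9->8 [CONFLICT]
step 5: bank7 8->8 [HIT]
step 6: bank0 2->1 [CONFLICT]
step 7: bank6 3->3 [HIT]
step 8: bank4 2->10 [CONFLICT]
step 9: bank1 8->3 [CONFLICT]
step 10: bank2 1->6 [CONFLICT]
step 11: bank0 1->6 [CONFLICT]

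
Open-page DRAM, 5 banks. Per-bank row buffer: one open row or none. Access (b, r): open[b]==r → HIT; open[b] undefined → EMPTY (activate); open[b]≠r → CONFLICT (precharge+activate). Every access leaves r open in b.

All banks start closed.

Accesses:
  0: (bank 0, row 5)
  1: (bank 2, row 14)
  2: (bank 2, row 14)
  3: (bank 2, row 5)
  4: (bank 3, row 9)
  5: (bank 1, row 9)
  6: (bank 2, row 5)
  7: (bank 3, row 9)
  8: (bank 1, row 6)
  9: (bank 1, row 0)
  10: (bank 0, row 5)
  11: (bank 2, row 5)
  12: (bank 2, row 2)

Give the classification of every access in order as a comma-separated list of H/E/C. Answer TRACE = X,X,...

#0 (0,5) E
#1 (2,14) E
#2 (2,14) H  (was 14)
#3 (2,5) C  (was 14)
#4 (3,9) E
#5 (1,9) E
#6 (2,5) H  (was 5)
#7 (3,9) H  (was 9)
#8 (1,6) C  (was 9)
#9 (1,0) C  (was 6)
#10 (0,5) H  (was 5)
#11 (2,5) H  (was 5)
#12 (2,2) C  (was 5)

TRACE = E,E,H,C,E,E,H,H,C,C,H,H,C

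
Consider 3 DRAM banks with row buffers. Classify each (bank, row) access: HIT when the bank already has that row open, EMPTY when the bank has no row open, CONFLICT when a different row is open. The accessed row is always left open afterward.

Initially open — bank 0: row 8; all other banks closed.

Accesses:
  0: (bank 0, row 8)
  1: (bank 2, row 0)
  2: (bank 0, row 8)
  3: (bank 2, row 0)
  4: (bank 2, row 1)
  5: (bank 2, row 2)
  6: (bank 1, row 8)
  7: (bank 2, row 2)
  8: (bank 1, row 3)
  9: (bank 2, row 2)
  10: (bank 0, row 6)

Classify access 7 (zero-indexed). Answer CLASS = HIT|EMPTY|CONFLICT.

#0 (0,8) H  (was 8)
#1 (2,0) E
#2 (0,8) H  (was 8)
#3 (2,0) H  (was 0)
#4 (2,1) C  (was 0)
#5 (2,2) C  (was 1)
#6 (1,8) E
#7 (2,2) H  (was 2)
#8 (1,3) C  (was 8)
#9 (2,2) H  (was 2)
#10 (0,6) C  (was 8)

CLASS = HIT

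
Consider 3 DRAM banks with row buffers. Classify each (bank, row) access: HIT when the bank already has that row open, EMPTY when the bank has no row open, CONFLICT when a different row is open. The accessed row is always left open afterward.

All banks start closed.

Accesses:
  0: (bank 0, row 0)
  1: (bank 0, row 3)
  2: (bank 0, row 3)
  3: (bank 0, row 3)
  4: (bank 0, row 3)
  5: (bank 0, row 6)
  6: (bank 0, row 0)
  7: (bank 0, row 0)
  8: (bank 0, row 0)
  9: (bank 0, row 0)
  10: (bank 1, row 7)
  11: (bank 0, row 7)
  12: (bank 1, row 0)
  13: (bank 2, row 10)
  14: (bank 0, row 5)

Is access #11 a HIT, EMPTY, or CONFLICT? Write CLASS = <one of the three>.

CLASS = CONFLICT

step 0: bank0 None->0 [EMPTY]
step 1: bank0 0->3 [CONFLICT]
step 2: bank0 3->3 [HIT]
step 3: bank0 3->3 [HIT]
step 4: bank0 3->3 [HIT]
step 5: bank0 3->6 [CONFLICT]
step 6: bank0 6->0 [CONFLICT]
step 7: bank0 0->0 [HIT]
step 8: bank0 0->0 [HIT]
step 9: bank0 0->0 [HIT]
step 10: bank1 None->7 [EMPTY]
step 11: bank0 0->7 [CONFLICT]
step 12: bank1 7->0 [CONFLICT]
step 13: bank2 None->10 [EMPTY]
step 14: bank0 7->5 [CONFLICT]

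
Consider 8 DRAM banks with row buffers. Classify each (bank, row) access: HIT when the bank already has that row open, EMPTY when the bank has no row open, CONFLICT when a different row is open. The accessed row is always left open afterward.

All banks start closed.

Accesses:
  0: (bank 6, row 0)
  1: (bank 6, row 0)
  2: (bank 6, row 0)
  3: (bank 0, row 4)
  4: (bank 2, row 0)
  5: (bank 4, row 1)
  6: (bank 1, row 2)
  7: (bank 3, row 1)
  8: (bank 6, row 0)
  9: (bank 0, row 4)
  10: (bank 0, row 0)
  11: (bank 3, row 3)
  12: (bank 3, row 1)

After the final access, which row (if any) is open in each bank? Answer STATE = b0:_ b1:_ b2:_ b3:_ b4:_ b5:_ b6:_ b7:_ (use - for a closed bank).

0: bank 6 row 0 — prev None → EMPTY
1: bank 6 row 0 — prev 0 → HIT
2: bank 6 row 0 — prev 0 → HIT
3: bank 0 row 4 — prev None → EMPTY
4: bank 2 row 0 — prev None → EMPTY
5: bank 4 row 1 — prev None → EMPTY
6: bank 1 row 2 — prev None → EMPTY
7: bank 3 row 1 — prev None → EMPTY
8: bank 6 row 0 — prev 0 → HIT
9: bank 0 row 4 — prev 4 → HIT
10: bank 0 row 0 — prev 4 → CONFLICT
11: bank 3 row 3 — prev 1 → CONFLICT
12: bank 3 row 1 — prev 3 → CONFLICT

STATE = b0:0 b1:2 b2:0 b3:1 b4:1 b5:- b6:0 b7:-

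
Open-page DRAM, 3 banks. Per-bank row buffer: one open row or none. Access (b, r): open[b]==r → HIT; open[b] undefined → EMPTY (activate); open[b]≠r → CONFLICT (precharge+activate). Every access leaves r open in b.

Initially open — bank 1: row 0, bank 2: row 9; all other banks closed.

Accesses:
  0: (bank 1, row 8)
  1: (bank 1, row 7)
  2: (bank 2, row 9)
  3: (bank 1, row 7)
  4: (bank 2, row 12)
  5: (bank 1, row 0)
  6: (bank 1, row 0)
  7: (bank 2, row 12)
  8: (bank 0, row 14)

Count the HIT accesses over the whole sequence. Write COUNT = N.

COUNT = 4

#0 (1,8) C  (was 0)
#1 (1,7) C  (was 8)
#2 (2,9) H  (was 9)
#3 (1,7) H  (was 7)
#4 (2,12) C  (was 9)
#5 (1,0) C  (was 7)
#6 (1,0) H  (was 0)
#7 (2,12) H  (was 12)
#8 (0,14) E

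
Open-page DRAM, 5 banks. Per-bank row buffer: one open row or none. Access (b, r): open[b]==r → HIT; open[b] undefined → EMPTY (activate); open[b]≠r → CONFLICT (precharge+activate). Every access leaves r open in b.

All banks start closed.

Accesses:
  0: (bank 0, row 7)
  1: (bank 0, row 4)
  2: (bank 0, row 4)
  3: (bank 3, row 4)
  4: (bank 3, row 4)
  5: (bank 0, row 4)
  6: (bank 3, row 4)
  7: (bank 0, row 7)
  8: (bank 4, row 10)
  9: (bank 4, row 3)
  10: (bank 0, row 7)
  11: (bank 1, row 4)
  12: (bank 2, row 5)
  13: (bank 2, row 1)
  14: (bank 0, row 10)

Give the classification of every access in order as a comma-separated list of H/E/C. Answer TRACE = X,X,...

TRACE = E,C,H,E,H,H,H,C,E,C,H,E,E,C,C

step 0: bank0 None->7 [EMPTY]
step 1: bank0 7->4 [CONFLICT]
step 2: bank0 4->4 [HIT]
step 3: bank3 None->4 [EMPTY]
step 4: bank3 4->4 [HIT]
step 5: bank0 4->4 [HIT]
step 6: bank3 4->4 [HIT]
step 7: bank0 4->7 [CONFLICT]
step 8: bank4 None->10 [EMPTY]
step 9: bank4 10->3 [CONFLICT]
step 10: bank0 7->7 [HIT]
step 11: bank1 None->4 [EMPTY]
step 12: bank2 None->5 [EMPTY]
step 13: bank2 5->1 [CONFLICT]
step 14: bank0 7->10 [CONFLICT]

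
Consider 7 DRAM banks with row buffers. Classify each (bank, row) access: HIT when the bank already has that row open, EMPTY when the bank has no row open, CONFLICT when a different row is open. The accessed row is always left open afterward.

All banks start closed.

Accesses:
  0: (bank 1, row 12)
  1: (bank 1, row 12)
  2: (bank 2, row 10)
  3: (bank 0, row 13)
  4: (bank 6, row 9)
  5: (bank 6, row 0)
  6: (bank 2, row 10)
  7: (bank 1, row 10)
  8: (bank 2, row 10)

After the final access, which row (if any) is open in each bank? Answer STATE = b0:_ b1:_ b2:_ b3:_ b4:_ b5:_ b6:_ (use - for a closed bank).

STATE = b0:13 b1:10 b2:10 b3:- b4:- b5:- b6:0

0: bank 1 row 12 — prev None → EMPTY
1: bank 1 row 12 — prev 12 → HIT
2: bank 2 row 10 — prev None → EMPTY
3: bank 0 row 13 — prev None → EMPTY
4: bank 6 row 9 — prev None → EMPTY
5: bank 6 row 0 — prev 9 → CONFLICT
6: bank 2 row 10 — prev 10 → HIT
7: bank 1 row 10 — prev 12 → CONFLICT
8: bank 2 row 10 — prev 10 → HIT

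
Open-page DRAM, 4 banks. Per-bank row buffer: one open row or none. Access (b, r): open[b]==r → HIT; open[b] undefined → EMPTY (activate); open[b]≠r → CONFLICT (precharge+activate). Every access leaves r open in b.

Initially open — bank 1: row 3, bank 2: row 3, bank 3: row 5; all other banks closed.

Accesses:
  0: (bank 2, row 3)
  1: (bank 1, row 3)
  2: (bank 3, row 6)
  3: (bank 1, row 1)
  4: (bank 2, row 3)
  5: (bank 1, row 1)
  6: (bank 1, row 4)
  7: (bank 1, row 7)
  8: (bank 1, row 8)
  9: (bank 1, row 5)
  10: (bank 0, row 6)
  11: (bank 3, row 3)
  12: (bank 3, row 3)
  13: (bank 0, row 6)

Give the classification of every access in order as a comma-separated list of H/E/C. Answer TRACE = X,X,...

step 0: bank2 3->3 [HIT]
step 1: bank1 3->3 [HIT]
step 2: bank3 5->6 [CONFLICT]
step 3: bank1 3->1 [CONFLICT]
step 4: bank2 3->3 [HIT]
step 5: bank1 1->1 [HIT]
step 6: bank1 1->4 [CONFLICT]
step 7: bank1 4->7 [CONFLICT]
step 8: bank1 7->8 [CONFLICT]
step 9: bank1 8->5 [CONFLICT]
step 10: bank0 None->6 [EMPTY]
step 11: bank3 6->3 [CONFLICT]
step 12: bank3 3->3 [HIT]
step 13: bank0 6->6 [HIT]

TRACE = H,H,C,C,H,H,C,C,C,C,E,C,H,H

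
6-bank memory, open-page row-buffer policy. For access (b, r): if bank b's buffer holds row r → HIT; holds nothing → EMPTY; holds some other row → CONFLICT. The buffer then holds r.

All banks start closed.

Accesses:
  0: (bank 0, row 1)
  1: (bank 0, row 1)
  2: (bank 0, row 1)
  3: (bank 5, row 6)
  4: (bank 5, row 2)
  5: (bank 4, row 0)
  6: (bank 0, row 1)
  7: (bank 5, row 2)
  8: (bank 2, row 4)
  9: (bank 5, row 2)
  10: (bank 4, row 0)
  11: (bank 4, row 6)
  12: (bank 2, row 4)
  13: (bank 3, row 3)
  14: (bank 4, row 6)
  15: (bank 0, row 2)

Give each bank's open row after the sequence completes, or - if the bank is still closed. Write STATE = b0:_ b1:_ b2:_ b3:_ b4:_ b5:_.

STATE = b0:2 b1:- b2:4 b3:3 b4:6 b5:2

0: bank 0 row 1 — prev None → EMPTY
1: bank 0 row 1 — prev 1 → HIT
2: bank 0 row 1 — prev 1 → HIT
3: bank 5 row 6 — prev None → EMPTY
4: bank 5 row 2 — prev 6 → CONFLICT
5: bank 4 row 0 — prev None → EMPTY
6: bank 0 row 1 — prev 1 → HIT
7: bank 5 row 2 — prev 2 → HIT
8: bank 2 row 4 — prev None → EMPTY
9: bank 5 row 2 — prev 2 → HIT
10: bank 4 row 0 — prev 0 → HIT
11: bank 4 row 6 — prev 0 → CONFLICT
12: bank 2 row 4 — prev 4 → HIT
13: bank 3 row 3 — prev None → EMPTY
14: bank 4 row 6 — prev 6 → HIT
15: bank 0 row 2 — prev 1 → CONFLICT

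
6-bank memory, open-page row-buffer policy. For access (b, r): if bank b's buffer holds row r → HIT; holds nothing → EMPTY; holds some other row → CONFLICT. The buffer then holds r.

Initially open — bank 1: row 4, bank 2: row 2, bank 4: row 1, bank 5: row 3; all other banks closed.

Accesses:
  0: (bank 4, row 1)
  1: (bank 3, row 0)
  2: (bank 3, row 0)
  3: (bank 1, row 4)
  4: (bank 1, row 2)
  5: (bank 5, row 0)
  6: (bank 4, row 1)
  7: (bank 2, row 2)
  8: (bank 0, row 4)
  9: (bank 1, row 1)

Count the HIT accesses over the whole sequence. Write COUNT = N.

COUNT = 5

step 0: bank4 1->1 [HIT]
step 1: bank3 None->0 [EMPTY]
step 2: bank3 0->0 [HIT]
step 3: bank1 4->4 [HIT]
step 4: bank1 4->2 [CONFLICT]
step 5: bank5 3->0 [CONFLICT]
step 6: bank4 1->1 [HIT]
step 7: bank2 2->2 [HIT]
step 8: bank0 None->4 [EMPTY]
step 9: bank1 2->1 [CONFLICT]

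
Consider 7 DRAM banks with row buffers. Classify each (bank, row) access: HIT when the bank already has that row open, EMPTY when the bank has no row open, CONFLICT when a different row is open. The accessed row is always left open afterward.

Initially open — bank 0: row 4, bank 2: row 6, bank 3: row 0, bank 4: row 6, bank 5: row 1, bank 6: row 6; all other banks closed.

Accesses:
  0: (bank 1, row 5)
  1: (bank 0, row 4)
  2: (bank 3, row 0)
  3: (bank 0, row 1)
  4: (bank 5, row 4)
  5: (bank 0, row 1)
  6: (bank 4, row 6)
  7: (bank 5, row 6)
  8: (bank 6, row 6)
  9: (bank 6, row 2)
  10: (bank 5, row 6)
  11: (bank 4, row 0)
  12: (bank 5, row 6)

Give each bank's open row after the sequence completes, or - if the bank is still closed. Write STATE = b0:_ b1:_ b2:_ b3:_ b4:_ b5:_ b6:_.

0: bank 1 row 5 — prev None → EMPTY
1: bank 0 row 4 — prev 4 → HIT
2: bank 3 row 0 — prev 0 → HIT
3: bank 0 row 1 — prev 4 → CONFLICT
4: bank 5 row 4 — prev 1 → CONFLICT
5: bank 0 row 1 — prev 1 → HIT
6: bank 4 row 6 — prev 6 → HIT
7: bank 5 row 6 — prev 4 → CONFLICT
8: bank 6 row 6 — prev 6 → HIT
9: bank 6 row 2 — prev 6 → CONFLICT
10: bank 5 row 6 — prev 6 → HIT
11: bank 4 row 0 — prev 6 → CONFLICT
12: bank 5 row 6 — prev 6 → HIT

STATE = b0:1 b1:5 b2:6 b3:0 b4:0 b5:6 b6:2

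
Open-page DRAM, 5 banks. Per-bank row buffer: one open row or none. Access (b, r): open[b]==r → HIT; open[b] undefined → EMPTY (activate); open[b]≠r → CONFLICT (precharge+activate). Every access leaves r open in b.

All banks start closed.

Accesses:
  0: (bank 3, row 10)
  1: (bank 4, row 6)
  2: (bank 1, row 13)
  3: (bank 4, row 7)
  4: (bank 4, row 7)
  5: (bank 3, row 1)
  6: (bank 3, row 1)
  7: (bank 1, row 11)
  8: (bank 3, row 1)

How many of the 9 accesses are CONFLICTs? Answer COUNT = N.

step 0: bank3 None->10 [EMPTY]
step 1: bank4 None->6 [EMPTY]
step 2: bank1 None->13 [EMPTY]
step 3: bank4 6->7 [CONFLICT]
step 4: bank4 7->7 [HIT]
step 5: bank3 10->1 [CONFLICT]
step 6: bank3 1->1 [HIT]
step 7: bank1 13->11 [CONFLICT]
step 8: bank3 1->1 [HIT]

COUNT = 3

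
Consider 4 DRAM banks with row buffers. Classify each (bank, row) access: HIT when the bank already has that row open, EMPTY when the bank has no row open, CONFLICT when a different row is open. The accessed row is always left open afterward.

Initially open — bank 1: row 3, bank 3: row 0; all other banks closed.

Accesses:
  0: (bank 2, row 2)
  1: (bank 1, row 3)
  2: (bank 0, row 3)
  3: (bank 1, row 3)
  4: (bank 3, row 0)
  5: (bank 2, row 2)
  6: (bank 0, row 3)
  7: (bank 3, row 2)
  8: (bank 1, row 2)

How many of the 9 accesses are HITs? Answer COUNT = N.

COUNT = 5

0: bank 2 row 2 — prev None → EMPTY
1: bank 1 row 3 — prev 3 → HIT
2: bank 0 row 3 — prev None → EMPTY
3: bank 1 row 3 — prev 3 → HIT
4: bank 3 row 0 — prev 0 → HIT
5: bank 2 row 2 — prev 2 → HIT
6: bank 0 row 3 — prev 3 → HIT
7: bank 3 row 2 — prev 0 → CONFLICT
8: bank 1 row 2 — prev 3 → CONFLICT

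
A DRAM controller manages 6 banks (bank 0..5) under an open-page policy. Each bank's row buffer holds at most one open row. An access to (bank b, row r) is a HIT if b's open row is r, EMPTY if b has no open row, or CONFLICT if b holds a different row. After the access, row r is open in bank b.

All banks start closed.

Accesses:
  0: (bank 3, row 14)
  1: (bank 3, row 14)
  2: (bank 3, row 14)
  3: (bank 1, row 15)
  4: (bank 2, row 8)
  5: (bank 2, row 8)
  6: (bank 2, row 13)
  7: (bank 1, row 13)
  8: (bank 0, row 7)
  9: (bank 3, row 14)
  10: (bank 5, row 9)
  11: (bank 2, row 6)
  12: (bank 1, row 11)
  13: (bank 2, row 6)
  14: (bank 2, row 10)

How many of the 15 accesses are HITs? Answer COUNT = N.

COUNT = 5

#0 (3,14) E
#1 (3,14) H  (was 14)
#2 (3,14) H  (was 14)
#3 (1,15) E
#4 (2,8) E
#5 (2,8) H  (was 8)
#6 (2,13) C  (was 8)
#7 (1,13) C  (was 15)
#8 (0,7) E
#9 (3,14) H  (was 14)
#10 (5,9) E
#11 (2,6) C  (was 13)
#12 (1,11) C  (was 13)
#13 (2,6) H  (was 6)
#14 (2,10) C  (was 6)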